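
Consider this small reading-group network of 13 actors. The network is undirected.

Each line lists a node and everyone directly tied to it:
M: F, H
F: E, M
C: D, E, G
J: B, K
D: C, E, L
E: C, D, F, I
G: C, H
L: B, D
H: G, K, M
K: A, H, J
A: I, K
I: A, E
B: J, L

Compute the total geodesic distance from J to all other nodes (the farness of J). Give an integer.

Distances from J: A:2, B:1, C:4, D:3, E:4, F:4, G:3, H:2, I:3, K:1, L:2, M:3.
Sum = 2 + 1 + 4 + 3 + 4 + 4 + 3 + 2 + 3 + 1 + 2 + 3 = 32.

32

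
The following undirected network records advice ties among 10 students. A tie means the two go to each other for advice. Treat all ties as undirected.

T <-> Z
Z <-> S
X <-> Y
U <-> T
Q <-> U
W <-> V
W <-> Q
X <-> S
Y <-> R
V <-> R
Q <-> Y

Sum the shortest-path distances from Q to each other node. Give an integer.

17

Distances from Q: R:2, S:3, T:2, U:1, V:2, W:1, X:2, Y:1, Z:3.
Sum = 2 + 3 + 2 + 1 + 2 + 1 + 2 + 1 + 3 = 17.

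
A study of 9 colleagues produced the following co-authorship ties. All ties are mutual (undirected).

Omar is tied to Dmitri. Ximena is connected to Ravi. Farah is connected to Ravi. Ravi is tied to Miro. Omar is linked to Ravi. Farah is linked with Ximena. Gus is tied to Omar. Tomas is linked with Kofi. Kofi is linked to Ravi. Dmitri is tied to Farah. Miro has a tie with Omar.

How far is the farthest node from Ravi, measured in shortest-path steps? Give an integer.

Distances from Ravi: Dmitri:2, Farah:1, Gus:2, Kofi:1, Miro:1, Omar:1, Tomas:2, Ximena:1.
The largest is 2 (to Tomas, Gus, and Dmitri), so the eccentricity of Ravi is 2.

2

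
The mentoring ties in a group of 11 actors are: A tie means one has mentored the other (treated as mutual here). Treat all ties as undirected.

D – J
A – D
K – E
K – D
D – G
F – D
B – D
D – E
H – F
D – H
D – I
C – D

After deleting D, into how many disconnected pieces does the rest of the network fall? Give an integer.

8

Without D, the remaining ties split the others into: {F, H}; {J}; {I}; {C}; {G}; {B}; {A}; {E, K}.
That's 8 separate components.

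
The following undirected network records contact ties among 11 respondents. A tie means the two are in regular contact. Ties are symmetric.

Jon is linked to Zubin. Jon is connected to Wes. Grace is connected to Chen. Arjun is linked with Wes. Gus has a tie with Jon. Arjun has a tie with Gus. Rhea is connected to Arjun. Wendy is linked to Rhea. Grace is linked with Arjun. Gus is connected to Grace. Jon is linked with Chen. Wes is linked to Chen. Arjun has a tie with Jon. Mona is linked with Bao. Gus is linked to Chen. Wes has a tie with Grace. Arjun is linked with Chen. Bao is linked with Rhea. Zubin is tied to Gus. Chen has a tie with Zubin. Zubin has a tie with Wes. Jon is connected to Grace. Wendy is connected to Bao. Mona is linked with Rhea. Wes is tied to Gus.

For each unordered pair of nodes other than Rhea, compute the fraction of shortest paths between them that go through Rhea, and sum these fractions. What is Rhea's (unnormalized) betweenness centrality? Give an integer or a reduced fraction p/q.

Pairs whose geodesics pass through Rhea — Wes–Mona: 1; Wes–Bao: 1; Wes–Wendy: 1; Grace–Mona: 1; Grace–Bao: 1; Grace–Wendy: 1; Zubin–Mona: 4/4; Zubin–Bao: 4/4; Zubin–Wendy: 4/4; Jon–Mona: 1; Jon–Bao: 1; Jon–Wendy: 1; Gus–Mona: 1; Gus–Bao: 1 … (+8 more pairs).
All other pairs contribute 0.
Summing the contributions gives betweenness(Rhea) = 43/2.

43/2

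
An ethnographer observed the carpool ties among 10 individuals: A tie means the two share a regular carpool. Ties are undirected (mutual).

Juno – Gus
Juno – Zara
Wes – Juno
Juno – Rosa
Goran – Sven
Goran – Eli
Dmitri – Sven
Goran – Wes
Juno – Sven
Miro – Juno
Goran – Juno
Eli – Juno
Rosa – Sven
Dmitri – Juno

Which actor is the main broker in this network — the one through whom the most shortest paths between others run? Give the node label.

Unnormalized betweenness of each node: Dmitri:0, Eli:0, Goran:3/2, Gus:0, Juno:28, Miro:0, Rosa:0, Sven:3/2, Wes:0, Zara:0.
Juno has the largest value, 28, making it the main broker — the node through which the most shortest paths run.

Juno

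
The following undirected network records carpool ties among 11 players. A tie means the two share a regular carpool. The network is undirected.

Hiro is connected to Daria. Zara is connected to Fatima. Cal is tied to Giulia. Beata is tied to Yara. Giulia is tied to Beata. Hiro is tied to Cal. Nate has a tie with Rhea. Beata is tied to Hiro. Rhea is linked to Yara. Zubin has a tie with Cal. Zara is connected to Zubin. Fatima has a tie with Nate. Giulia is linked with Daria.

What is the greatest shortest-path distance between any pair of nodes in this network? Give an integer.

Eccentricity of each node (its greatest distance to any other): Beata:4, Cal:4, Daria:5, Fatima:5, Giulia:4, Hiro:4, Nate:5, Rhea:4, Yara:4, Zara:4, Zubin:4.
The maximum eccentricity is 5, realized for instance by the pair Fatima–Daria via Fatima – Zara – Zubin – Cal – Hiro – Daria. So the diameter is 5.

5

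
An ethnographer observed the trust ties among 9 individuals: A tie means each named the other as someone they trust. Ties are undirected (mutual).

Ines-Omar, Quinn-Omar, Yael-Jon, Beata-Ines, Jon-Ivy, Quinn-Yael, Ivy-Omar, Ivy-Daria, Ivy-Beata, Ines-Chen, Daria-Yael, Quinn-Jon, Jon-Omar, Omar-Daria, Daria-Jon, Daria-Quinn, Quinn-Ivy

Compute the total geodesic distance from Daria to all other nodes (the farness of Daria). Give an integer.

Distances from Daria: Beata:2, Chen:3, Ines:2, Ivy:1, Jon:1, Omar:1, Quinn:1, Yael:1.
Sum = 2 + 3 + 2 + 1 + 1 + 1 + 1 + 1 = 12.

12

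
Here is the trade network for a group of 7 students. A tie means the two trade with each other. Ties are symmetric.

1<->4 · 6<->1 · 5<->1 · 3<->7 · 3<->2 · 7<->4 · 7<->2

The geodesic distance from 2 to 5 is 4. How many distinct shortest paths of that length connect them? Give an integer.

The shortest distance is 4, and the only length-4 path is 2–7–4–1–5. So there is exactly 1 shortest path.

1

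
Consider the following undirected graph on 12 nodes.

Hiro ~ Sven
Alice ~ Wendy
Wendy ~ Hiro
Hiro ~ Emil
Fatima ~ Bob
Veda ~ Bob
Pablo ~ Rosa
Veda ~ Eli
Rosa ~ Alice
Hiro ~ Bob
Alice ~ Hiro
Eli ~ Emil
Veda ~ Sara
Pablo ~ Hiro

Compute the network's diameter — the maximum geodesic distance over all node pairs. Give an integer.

Eccentricity of each node (its greatest distance to any other): Alice:4, Bob:3, Eli:4, Emil:3, Fatima:4, Hiro:3, Pablo:4, Rosa:5, Sara:5, Sven:4, Veda:4, Wendy:4.
The maximum eccentricity is 5, realized for instance by the pair Sara–Rosa via Sara – Veda – Bob – Hiro – Pablo – Rosa. So the diameter is 5.

5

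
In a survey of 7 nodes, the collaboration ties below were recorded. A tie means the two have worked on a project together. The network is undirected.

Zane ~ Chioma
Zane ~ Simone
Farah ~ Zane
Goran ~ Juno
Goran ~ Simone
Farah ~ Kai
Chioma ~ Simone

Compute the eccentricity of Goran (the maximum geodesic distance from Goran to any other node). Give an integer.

4

Distances from Goran: Chioma:2, Farah:3, Juno:1, Kai:4, Simone:1, Zane:2.
The largest is 4 (to Kai), so the eccentricity of Goran is 4.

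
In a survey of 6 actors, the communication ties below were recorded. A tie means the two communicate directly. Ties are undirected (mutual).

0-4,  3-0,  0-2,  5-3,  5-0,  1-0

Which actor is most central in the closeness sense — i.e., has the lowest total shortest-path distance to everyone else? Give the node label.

0

Farness (sum of distances to all others) for each node — 0:5, 1:9, 2:9, 3:8, 4:9, 5:8.
The smallest farness is 5, for 0, so 0 has the highest closeness.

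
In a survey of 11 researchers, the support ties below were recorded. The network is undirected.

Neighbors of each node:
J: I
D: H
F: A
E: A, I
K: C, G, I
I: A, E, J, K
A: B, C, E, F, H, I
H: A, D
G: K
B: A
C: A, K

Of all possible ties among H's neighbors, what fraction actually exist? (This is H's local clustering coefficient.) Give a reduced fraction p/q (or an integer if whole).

0

H's neighbors: A and D (k = 2).
Possible neighbor pairs: C(2,2) = 1. Edges among them: none → e = 0.
Clustering(H) = 0/1.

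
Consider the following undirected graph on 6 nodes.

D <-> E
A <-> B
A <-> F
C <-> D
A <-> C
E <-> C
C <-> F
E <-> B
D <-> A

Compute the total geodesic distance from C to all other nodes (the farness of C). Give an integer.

Distances from C: A:1, B:2, D:1, E:1, F:1.
Sum = 1 + 2 + 1 + 1 + 1 = 6.

6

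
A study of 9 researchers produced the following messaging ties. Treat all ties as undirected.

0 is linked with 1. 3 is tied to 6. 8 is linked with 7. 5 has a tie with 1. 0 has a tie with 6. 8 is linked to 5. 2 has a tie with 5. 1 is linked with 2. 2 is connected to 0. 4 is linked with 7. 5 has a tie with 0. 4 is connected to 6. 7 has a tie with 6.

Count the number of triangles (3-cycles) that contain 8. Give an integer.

8's neighbors are 5 and 7, but none of them are tied to each other, so no triangle contains 8.

0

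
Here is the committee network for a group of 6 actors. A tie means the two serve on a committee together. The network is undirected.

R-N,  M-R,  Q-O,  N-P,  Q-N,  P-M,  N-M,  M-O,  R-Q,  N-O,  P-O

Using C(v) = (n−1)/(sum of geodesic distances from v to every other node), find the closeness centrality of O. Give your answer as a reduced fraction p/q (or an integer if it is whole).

Distances from O: M:1, N:1, P:1, Q:1, R:2. Sum = 6.
n = 6, so closeness = 5/6.

5/6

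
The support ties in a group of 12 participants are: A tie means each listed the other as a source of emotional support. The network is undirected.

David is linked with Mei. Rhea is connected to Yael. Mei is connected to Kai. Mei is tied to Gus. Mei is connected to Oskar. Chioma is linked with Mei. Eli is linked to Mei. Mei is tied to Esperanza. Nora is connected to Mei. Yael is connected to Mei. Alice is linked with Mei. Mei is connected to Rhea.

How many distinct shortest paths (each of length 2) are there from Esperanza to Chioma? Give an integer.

1

The shortest distance is 2, and the only length-2 path is Esperanza–Mei–Chioma. So there is exactly 1 shortest path.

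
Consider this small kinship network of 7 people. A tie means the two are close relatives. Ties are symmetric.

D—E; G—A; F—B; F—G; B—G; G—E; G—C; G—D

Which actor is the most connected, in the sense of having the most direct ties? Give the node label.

Degrees — A:1, B:2, C:1, D:2, E:2, F:2, G:6.
The maximum is 6, attained only by G.

G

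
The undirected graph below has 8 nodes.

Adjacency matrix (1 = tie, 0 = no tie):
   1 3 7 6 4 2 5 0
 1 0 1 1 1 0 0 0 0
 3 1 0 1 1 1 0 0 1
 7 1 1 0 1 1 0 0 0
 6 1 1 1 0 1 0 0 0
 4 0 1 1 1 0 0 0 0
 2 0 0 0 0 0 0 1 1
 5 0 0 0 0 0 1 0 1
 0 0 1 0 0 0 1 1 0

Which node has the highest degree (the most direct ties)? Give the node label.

Degrees — 0:3, 1:3, 2:2, 3:5, 4:3, 5:2, 6:4, 7:4.
The maximum is 5, attained only by 3.

3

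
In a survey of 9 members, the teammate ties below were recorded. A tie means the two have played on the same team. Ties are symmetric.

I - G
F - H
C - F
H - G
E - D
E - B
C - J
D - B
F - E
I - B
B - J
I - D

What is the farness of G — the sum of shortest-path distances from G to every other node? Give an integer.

17

Distances from G: B:2, C:3, D:2, E:3, F:2, H:1, I:1, J:3.
Sum = 2 + 3 + 2 + 3 + 2 + 1 + 1 + 3 = 17.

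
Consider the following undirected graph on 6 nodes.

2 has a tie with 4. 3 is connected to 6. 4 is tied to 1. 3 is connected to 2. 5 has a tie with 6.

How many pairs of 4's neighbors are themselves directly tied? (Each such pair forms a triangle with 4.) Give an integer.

0

4's neighbors are 1 and 2, but none of them are tied to each other, so no triangle contains 4.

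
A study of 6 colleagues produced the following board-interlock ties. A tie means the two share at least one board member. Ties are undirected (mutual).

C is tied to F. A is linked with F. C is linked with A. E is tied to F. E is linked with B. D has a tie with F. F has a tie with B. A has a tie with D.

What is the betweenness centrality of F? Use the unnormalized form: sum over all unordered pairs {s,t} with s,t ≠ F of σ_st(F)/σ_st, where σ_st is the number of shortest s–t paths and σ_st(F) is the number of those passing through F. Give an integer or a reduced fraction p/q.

Pairs whose geodesics pass through F — D–C: 1/2; D–E: 1; D–B: 1; A–E: 1; A–B: 1; C–E: 1; C–B: 1.
All other pairs contribute 0.
Summing the contributions gives betweenness(F) = 13/2.

13/2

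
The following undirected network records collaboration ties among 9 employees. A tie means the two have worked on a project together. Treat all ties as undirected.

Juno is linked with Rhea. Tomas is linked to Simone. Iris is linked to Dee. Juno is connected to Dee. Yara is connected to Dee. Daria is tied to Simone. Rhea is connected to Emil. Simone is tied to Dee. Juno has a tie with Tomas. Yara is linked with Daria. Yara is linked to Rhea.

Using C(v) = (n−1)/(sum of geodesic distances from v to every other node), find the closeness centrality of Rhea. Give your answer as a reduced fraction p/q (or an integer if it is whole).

8/15

Distances from Rhea: Daria:2, Dee:2, Emil:1, Iris:3, Juno:1, Simone:3, Tomas:2, Yara:1. Sum = 15.
n = 9, so closeness = 8/15.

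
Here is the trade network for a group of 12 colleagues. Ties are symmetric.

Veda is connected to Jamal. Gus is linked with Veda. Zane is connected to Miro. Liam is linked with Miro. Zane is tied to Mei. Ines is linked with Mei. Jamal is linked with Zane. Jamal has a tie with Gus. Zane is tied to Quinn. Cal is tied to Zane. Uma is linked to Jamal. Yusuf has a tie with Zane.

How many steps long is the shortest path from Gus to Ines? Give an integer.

One shortest route is Gus – Jamal – Zane – Mei – Ines, which uses 4 edges, and at distance 3 from Gus we only reach {Cal, Mei, Miro, Quinn, Yusuf}, which does not include Ines. So d(Gus,Ines) = 4.

4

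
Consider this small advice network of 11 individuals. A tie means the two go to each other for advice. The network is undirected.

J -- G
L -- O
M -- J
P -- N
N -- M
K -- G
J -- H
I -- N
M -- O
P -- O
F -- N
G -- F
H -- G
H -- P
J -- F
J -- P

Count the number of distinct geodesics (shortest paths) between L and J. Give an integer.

The shortest distance is 3. The length-3 paths are: L–O–P–J; L–O–M–J.
That gives 2 distinct shortest paths.

2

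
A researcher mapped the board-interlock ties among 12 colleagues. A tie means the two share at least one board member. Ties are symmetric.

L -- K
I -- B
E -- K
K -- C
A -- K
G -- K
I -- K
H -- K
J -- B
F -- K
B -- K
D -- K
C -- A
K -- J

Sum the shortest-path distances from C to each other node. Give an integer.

Distances from C: A:1, B:2, D:2, E:2, F:2, G:2, H:2, I:2, J:2, K:1, L:2.
Sum = 1 + 2 + 2 + 2 + 2 + 2 + 2 + 2 + 2 + 1 + 2 = 20.

20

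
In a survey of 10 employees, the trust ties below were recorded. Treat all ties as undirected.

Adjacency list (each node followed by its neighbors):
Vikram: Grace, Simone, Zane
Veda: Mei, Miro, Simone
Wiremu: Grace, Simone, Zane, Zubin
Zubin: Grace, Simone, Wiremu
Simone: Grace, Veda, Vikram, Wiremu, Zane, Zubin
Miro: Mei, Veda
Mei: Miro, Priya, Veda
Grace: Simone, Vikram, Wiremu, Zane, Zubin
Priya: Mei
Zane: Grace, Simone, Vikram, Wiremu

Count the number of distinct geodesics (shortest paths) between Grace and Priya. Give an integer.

1

The shortest distance is 4, and the only length-4 path is Grace–Simone–Veda–Mei–Priya. So there is exactly 1 shortest path.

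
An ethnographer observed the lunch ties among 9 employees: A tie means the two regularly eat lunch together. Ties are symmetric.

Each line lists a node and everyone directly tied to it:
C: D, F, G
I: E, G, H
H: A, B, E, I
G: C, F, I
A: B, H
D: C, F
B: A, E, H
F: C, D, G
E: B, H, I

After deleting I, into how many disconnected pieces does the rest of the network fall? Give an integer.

Without I, the remaining ties split the others into: {A, B, E, H}; {C, D, F, G}.
That's 2 separate components.

2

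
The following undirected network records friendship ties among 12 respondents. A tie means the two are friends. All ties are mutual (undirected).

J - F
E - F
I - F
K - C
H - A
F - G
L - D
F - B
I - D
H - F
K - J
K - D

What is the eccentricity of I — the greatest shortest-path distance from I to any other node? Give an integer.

3

Distances from I: A:3, B:2, C:3, D:1, E:2, F:1, G:2, H:2, J:2, K:2, L:2.
The largest is 3 (to A and C), so the eccentricity of I is 3.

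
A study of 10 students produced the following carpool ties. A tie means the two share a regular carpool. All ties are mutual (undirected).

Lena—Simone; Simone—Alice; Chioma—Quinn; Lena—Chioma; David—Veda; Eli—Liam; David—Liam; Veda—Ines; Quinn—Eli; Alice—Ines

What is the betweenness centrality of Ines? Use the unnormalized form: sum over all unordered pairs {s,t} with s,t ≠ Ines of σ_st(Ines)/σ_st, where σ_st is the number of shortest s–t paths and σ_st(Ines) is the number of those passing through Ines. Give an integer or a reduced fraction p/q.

8

Pairs whose geodesics pass through Ines — Eli–Alice: 1/2; Chioma–Veda: 1/2; Lena–Veda: 1; Lena–David: 1/2; Simone–Veda: 1; Simone–David: 1; Simone–Liam: 1/2; Alice–Veda: 1; Alice–David: 1; Alice–Liam: 1.
All other pairs contribute 0.
Summing the contributions gives betweenness(Ines) = 8.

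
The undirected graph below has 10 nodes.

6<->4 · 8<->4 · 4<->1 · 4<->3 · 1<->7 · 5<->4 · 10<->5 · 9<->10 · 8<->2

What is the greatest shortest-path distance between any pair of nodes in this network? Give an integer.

5

Eccentricity of each node (its greatest distance to any other): 1:4, 2:5, 3:4, 4:3, 5:3, 6:4, 7:5, 8:4, 9:5, 10:4.
The maximum eccentricity is 5, realized for instance by the pair 9–2 via 9 – 10 – 5 – 4 – 8 – 2. So the diameter is 5.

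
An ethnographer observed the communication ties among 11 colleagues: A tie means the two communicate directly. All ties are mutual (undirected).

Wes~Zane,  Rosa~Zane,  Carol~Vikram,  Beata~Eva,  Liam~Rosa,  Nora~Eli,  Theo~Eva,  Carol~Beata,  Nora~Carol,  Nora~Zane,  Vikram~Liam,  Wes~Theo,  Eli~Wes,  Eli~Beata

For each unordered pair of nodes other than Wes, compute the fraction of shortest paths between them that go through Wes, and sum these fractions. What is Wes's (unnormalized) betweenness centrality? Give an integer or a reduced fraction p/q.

Pairs whose geodesics pass through Wes — Liam–Eli: 1/4; Liam–Theo: 1; Rosa–Eli: 1/2; Rosa–Theo: 1; Rosa–Eva: 1; Rosa–Beata: 1/4; Zane–Eli: 1/2; Zane–Theo: 1; Zane–Eva: 1; Zane–Beata: 1/3; Nora–Theo: 2/2; Eli–Theo: 1.
All other pairs contribute 0.
Summing the contributions gives betweenness(Wes) = 53/6.

53/6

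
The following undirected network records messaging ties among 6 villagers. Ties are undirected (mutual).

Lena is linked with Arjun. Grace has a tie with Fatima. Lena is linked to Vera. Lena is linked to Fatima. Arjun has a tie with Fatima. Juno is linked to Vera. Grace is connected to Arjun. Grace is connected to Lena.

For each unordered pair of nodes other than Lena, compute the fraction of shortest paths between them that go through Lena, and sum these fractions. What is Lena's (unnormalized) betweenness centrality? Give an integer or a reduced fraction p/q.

6

Pairs whose geodesics pass through Lena — Fatima–Juno: 1; Fatima–Vera: 1; Grace–Juno: 1; Grace–Vera: 1; Arjun–Juno: 1; Arjun–Vera: 1.
All other pairs contribute 0.
Summing the contributions gives betweenness(Lena) = 6.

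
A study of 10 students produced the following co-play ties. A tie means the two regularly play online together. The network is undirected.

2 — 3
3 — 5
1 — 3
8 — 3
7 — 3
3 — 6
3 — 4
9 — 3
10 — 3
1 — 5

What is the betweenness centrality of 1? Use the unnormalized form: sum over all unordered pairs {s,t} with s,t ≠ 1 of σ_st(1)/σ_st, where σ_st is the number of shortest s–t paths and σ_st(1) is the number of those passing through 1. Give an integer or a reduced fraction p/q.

No shortest path between any pair of other nodes passes through 1.
Summing the contributions gives betweenness(1) = 0.

0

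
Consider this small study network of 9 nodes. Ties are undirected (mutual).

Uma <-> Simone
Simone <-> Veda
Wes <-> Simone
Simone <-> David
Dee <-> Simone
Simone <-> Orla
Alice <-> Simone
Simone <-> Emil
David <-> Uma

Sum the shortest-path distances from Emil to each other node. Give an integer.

15

Distances from Emil: Alice:2, David:2, Dee:2, Orla:2, Simone:1, Uma:2, Veda:2, Wes:2.
Sum = 2 + 2 + 2 + 2 + 1 + 2 + 2 + 2 = 15.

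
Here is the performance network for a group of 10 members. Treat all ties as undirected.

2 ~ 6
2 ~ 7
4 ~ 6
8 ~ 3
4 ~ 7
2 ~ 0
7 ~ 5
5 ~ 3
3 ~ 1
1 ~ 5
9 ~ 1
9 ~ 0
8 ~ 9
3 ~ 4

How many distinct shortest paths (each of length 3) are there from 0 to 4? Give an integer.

The shortest distance is 3. The length-3 paths are: 0–2–6–4; 0–2–7–4.
That gives 2 distinct shortest paths.

2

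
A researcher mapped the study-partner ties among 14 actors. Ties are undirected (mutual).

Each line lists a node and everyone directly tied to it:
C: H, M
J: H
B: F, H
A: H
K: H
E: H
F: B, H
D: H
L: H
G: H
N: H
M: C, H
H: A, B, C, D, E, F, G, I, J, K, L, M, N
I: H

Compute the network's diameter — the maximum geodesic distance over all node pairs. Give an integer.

2

Eccentricity of each node (its greatest distance to any other): A:2, B:2, C:2, D:2, E:2, F:2, G:2, H:1, I:2, J:2, K:2, L:2, M:2, N:2.
The maximum eccentricity is 2, realized for instance by the pair D–G via D – H – G. So the diameter is 2.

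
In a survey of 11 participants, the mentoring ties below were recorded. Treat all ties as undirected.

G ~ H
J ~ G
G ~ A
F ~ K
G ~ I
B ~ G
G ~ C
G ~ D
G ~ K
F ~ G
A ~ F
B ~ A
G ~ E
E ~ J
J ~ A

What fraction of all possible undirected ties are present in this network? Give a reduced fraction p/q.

There are 15 edges and 11 nodes, so the maximum possible is C(11,2) = 55.
Density = 15/55 = 3/11.

3/11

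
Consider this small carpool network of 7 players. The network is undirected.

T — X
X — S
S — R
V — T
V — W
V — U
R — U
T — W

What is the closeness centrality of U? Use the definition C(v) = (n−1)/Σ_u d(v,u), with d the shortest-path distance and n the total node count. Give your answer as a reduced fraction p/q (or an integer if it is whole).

6/11

Distances from U: R:1, S:2, T:2, V:1, W:2, X:3. Sum = 11.
n = 7, so closeness = 6/11.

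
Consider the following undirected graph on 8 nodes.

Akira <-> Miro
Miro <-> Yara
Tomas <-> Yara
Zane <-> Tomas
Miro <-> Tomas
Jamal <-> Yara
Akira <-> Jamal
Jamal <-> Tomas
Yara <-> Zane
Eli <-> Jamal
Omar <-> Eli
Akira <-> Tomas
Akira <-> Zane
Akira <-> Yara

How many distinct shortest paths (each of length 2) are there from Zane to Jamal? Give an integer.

3

The shortest distance is 2. The length-2 paths are: Zane–Tomas–Jamal; Zane–Akira–Jamal; Zane–Yara–Jamal.
That gives 3 distinct shortest paths.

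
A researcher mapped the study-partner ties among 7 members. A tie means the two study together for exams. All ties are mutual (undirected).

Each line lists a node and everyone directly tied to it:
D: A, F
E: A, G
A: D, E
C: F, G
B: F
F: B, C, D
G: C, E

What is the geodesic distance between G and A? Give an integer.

2

One shortest route is G – E – A, which uses 2 edges, and G and A are not directly tied, so nothing shorter exists. So d(G,A) = 2.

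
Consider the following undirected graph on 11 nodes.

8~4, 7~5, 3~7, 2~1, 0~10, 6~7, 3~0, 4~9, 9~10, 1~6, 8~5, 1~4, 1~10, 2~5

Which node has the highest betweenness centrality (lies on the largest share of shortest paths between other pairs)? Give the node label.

1

Unnormalized betweenness of each node: 0:15/4, 1:83/6, 2:2, 3:43/12, 4:43/6, 5:41/6, 6:13/4, 7:25/3, 8:3, 9:25/12, 10:55/6.
1 has the largest value, 83/6, making it the main broker — the node through which the most shortest paths run.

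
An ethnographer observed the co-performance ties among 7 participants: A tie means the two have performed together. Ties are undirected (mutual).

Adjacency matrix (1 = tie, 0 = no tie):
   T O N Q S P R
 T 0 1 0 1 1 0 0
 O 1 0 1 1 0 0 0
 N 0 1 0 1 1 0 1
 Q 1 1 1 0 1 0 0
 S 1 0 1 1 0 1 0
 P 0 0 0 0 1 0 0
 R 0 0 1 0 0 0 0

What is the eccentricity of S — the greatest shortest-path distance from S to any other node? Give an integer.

Distances from S: N:1, O:2, P:1, Q:1, R:2, T:1.
The largest is 2 (to O and R), so the eccentricity of S is 2.

2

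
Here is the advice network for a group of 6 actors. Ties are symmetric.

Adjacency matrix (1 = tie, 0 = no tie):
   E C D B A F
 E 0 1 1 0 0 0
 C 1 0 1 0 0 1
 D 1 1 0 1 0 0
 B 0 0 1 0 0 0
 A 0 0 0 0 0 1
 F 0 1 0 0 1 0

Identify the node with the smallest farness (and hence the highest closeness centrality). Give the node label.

Farness (sum of distances to all others) for each node — A:13, B:12, C:7, D:8, E:9, F:9.
The smallest farness is 7, for C, so C has the highest closeness.

C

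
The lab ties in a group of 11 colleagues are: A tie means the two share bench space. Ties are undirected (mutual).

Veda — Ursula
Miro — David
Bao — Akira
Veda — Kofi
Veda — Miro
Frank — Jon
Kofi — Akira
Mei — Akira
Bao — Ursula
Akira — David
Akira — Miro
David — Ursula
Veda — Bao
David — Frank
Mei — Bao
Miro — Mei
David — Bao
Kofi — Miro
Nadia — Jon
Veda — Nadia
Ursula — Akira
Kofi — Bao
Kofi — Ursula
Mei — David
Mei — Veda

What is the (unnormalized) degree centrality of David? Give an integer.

6

David is directly tied to Akira, Bao, Frank, Mei, Miro, and Ursula. That is 6 neighbors, so the degree of David is 6.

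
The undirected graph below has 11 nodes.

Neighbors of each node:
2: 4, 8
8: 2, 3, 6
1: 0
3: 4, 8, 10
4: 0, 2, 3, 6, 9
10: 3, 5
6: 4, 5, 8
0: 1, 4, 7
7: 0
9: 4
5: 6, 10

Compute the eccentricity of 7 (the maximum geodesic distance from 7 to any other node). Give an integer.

4

Distances from 7: 0:1, 1:2, 2:3, 3:3, 4:2, 5:4, 6:3, 8:4, 9:3, 10:4.
The largest is 4 (to 5, 8, and 10), so the eccentricity of 7 is 4.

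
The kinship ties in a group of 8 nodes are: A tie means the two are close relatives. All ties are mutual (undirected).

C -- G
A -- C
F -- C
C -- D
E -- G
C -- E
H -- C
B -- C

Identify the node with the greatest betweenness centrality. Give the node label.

C

Unnormalized betweenness of each node: A:0, B:0, C:20, D:0, E:0, F:0, G:0, H:0.
C has the largest value, 20, making it the main broker — the node through which the most shortest paths run.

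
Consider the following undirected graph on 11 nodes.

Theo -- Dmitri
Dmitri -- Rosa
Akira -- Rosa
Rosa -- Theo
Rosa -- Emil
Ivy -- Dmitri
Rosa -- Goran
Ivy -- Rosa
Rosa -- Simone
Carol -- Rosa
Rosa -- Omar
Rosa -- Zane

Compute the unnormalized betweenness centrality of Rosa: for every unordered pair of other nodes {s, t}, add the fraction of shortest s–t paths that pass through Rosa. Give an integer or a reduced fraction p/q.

85/2

Pairs whose geodesics pass through Rosa — Simone–Zane: 1; Simone–Goran: 1; Simone–Emil: 1; Simone–Ivy: 1; Simone–Carol: 1; Simone–Dmitri: 1; Simone–Theo: 1; Simone–Omar: 1; Simone–Akira: 1; Zane–Goran: 1; Zane–Emil: 1; Zane–Ivy: 1; Zane–Carol: 1; Zane–Dmitri: 1 … (+29 more pairs).
All other pairs contribute 0.
Summing the contributions gives betweenness(Rosa) = 85/2.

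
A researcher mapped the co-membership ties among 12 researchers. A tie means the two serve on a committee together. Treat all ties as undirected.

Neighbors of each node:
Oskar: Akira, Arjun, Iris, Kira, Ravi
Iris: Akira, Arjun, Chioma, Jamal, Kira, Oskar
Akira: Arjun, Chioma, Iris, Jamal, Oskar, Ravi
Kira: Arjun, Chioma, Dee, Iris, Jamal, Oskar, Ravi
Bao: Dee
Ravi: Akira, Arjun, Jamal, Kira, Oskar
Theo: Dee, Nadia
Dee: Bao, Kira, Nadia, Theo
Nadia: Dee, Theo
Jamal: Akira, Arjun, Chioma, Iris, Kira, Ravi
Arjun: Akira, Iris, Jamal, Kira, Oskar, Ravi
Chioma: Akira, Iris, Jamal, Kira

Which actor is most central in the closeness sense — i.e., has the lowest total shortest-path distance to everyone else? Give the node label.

Kira

Farness (sum of distances to all others) for each node — Akira:23, Arjun:19, Bao:29, Chioma:21, Dee:19, Iris:19, Jamal:19, Kira:15, Nadia:28, Oskar:20, Ravi:20, Theo:28.
The smallest farness is 15, for Kira, so Kira has the highest closeness.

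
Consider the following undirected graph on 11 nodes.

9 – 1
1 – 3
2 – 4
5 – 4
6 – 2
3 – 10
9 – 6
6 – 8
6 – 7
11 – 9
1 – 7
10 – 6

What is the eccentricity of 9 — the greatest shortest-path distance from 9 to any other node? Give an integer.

Distances from 9: 1:1, 2:2, 3:2, 4:3, 5:4, 6:1, 7:2, 8:2, 10:2, 11:1.
The largest is 4 (to 5), so the eccentricity of 9 is 4.

4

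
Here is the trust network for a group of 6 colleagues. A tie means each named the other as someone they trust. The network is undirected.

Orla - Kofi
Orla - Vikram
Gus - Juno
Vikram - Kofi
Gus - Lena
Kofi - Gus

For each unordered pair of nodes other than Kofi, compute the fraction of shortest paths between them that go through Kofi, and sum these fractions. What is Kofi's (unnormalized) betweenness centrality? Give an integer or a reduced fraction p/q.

Pairs whose geodesics pass through Kofi — Orla–Gus: 1; Orla–Lena: 1; Orla–Juno: 1; Gus–Vikram: 1; Lena–Vikram: 1; Juno–Vikram: 1.
All other pairs contribute 0.
Summing the contributions gives betweenness(Kofi) = 6.

6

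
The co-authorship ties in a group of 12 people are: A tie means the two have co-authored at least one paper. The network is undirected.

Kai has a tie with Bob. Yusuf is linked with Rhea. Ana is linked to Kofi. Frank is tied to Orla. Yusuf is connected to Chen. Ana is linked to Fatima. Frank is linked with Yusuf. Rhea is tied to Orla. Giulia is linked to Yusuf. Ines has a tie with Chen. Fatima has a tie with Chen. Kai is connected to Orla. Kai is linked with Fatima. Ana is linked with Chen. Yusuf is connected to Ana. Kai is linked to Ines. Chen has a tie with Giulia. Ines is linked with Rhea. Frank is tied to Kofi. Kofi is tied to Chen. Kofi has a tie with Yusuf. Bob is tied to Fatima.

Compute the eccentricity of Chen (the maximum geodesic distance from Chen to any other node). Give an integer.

Distances from Chen: Ana:1, Bob:2, Fatima:1, Frank:2, Giulia:1, Ines:1, Kai:2, Kofi:1, Orla:3, Rhea:2, Yusuf:1.
The largest is 3 (to Orla), so the eccentricity of Chen is 3.

3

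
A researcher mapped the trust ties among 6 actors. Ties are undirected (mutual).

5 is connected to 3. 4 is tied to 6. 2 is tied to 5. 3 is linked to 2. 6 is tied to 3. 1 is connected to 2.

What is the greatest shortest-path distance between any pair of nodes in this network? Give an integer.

Eccentricity of each node (its greatest distance to any other): 1:4, 2:3, 3:2, 4:4, 5:3, 6:3.
The maximum eccentricity is 4, realized for instance by the pair 4–1 via 4 – 6 – 3 – 2 – 1. So the diameter is 4.

4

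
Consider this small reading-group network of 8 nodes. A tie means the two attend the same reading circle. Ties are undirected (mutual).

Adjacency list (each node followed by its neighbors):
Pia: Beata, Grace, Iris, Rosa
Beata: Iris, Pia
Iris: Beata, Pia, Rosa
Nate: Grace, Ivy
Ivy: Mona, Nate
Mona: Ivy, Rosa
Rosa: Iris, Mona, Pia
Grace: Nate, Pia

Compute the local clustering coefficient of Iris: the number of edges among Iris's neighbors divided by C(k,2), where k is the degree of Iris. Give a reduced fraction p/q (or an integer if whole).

2/3

Iris's neighbors: Beata, Pia, and Rosa (k = 3).
Possible neighbor pairs: C(3,2) = 3. Edges among them: Beata–Pia, Pia–Rosa → e = 2.
Clustering(Iris) = 2/3.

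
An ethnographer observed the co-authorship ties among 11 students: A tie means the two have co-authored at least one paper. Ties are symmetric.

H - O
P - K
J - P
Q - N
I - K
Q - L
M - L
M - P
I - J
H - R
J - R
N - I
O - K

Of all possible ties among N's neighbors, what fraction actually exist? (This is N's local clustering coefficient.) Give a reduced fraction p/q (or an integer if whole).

0

N's neighbors: I and Q (k = 2).
Possible neighbor pairs: C(2,2) = 1. Edges among them: none → e = 0.
Clustering(N) = 0/1.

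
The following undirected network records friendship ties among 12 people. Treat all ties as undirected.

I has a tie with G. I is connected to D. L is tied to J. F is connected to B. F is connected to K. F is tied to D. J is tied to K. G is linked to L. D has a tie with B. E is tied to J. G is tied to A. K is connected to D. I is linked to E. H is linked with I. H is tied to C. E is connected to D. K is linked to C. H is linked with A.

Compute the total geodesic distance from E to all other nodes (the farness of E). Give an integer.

21

Distances from E: A:3, B:2, C:3, D:1, F:2, G:2, H:2, I:1, J:1, K:2, L:2.
Sum = 3 + 2 + 3 + 1 + 2 + 2 + 2 + 1 + 1 + 2 + 2 = 21.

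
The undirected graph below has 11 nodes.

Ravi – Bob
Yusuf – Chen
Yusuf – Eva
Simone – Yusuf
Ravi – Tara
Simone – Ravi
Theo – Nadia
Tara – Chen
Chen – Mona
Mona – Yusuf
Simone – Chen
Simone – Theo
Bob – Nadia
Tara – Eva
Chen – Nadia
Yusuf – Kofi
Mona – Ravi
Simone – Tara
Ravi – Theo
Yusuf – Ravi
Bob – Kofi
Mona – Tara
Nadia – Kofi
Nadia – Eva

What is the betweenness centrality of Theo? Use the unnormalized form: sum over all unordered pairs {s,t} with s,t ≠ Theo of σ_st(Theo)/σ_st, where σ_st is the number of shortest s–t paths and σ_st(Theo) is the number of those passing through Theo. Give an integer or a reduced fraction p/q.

Pairs whose geodesics pass through Theo — Simone–Nadia: 1/2; Ravi–Nadia: 1/2.
All other pairs contribute 0.
Summing the contributions gives betweenness(Theo) = 1.

1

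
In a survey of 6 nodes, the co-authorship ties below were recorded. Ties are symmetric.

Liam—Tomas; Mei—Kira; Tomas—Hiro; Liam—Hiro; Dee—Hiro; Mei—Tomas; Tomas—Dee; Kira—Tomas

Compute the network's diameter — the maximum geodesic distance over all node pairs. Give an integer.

2

Eccentricity of each node (its greatest distance to any other): Dee:2, Hiro:2, Kira:2, Liam:2, Mei:2, Tomas:1.
The maximum eccentricity is 2, realized for instance by the pair Liam–Dee via Liam – Tomas – Dee. So the diameter is 2.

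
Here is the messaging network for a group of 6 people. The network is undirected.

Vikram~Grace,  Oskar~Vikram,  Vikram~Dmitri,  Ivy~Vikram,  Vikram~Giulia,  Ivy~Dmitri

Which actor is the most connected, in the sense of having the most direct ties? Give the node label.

Vikram

Degrees — Dmitri:2, Giulia:1, Grace:1, Ivy:2, Oskar:1, Vikram:5.
The maximum is 5, attained only by Vikram.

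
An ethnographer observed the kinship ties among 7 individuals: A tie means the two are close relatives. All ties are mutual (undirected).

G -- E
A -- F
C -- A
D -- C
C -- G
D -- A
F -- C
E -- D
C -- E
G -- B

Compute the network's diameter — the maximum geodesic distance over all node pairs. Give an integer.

3

Eccentricity of each node (its greatest distance to any other): A:3, B:3, C:2, D:3, E:2, F:3, G:2.
The maximum eccentricity is 3, realized for instance by the pair B–F via B – G – C – F. So the diameter is 3.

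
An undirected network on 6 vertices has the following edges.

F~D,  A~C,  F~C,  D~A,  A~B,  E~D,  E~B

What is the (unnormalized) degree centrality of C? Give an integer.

2

C is directly tied to A and F. That is 2 neighbors, so the degree of C is 2.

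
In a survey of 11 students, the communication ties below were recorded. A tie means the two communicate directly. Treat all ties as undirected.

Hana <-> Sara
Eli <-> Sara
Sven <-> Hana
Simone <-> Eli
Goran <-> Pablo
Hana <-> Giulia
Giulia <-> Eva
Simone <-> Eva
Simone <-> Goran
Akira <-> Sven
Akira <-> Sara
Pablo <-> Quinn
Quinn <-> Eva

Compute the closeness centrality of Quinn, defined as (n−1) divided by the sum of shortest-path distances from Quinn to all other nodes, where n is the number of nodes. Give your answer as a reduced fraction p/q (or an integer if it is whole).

10/27

Distances from Quinn: Akira:5, Eli:3, Eva:1, Giulia:2, Goran:2, Hana:3, Pablo:1, Sara:4, Simone:2, Sven:4. Sum = 27.
n = 11, so closeness = 10/27.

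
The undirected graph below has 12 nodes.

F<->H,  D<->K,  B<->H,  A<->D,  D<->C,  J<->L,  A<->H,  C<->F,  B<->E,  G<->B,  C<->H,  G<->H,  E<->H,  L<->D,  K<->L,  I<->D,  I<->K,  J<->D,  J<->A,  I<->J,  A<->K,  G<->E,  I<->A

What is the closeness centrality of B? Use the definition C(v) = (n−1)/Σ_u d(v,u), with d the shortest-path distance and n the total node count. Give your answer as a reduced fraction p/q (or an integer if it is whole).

11/25

Distances from B: A:2, C:2, D:3, E:1, F:2, G:1, H:1, I:3, J:3, K:3, L:4. Sum = 25.
n = 12, so closeness = 11/25.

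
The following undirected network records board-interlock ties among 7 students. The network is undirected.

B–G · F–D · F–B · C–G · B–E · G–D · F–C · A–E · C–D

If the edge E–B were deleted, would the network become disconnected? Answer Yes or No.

Yes

Without the E–B edge there is no alternate route between E and B, so the network disconnects. It is a bridge.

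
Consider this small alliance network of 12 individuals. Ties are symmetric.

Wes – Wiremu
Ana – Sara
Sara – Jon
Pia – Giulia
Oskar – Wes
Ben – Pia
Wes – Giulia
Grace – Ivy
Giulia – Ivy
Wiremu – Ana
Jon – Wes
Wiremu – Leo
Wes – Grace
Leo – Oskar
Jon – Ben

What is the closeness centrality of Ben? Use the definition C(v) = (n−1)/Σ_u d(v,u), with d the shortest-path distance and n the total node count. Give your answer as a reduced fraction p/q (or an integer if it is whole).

11/27

Distances from Ben: Ana:3, Giulia:2, Grace:3, Ivy:3, Jon:1, Leo:4, Oskar:3, Pia:1, Sara:2, Wes:2, Wiremu:3. Sum = 27.
n = 12, so closeness = 11/27.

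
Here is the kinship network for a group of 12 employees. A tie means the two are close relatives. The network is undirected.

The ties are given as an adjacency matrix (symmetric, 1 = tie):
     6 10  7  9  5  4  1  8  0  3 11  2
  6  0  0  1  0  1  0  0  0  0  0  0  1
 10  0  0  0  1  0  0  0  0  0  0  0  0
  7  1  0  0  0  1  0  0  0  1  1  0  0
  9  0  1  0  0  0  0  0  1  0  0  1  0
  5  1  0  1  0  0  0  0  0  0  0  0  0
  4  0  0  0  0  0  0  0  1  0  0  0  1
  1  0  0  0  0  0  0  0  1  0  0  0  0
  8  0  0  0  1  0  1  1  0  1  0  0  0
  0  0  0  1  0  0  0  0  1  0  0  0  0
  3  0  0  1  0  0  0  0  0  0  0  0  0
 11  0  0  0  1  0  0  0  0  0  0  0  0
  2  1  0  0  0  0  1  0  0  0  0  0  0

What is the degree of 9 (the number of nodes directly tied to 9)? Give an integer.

9 is directly tied to 8, 10, and 11. That is 3 neighbors, so the degree of 9 is 3.

3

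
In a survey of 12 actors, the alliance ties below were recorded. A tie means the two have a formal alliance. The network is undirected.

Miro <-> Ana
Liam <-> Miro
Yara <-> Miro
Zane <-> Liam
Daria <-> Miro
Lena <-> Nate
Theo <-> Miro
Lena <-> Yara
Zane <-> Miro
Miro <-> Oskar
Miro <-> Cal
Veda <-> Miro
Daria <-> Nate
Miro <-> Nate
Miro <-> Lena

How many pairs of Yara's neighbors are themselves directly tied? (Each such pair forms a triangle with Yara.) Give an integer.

1

Yara's neighbors: Lena and Miro.
Neighbor pairs that are themselves tied: Yara–Lena–Miro. Each forms one triangle with Yara, for 1 in total.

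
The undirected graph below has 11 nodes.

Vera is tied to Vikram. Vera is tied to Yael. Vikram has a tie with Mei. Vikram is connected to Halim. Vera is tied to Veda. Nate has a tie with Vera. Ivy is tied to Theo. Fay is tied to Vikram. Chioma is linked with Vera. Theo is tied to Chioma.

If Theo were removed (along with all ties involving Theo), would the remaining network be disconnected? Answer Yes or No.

Removing Theo leaves {Chioma, Fay, Halim, Mei, Nate, Veda, Vera, Vikram, and Yael} with no path to {Ivy}, so the network splits into 2 components. Theo is a cut vertex.

Yes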